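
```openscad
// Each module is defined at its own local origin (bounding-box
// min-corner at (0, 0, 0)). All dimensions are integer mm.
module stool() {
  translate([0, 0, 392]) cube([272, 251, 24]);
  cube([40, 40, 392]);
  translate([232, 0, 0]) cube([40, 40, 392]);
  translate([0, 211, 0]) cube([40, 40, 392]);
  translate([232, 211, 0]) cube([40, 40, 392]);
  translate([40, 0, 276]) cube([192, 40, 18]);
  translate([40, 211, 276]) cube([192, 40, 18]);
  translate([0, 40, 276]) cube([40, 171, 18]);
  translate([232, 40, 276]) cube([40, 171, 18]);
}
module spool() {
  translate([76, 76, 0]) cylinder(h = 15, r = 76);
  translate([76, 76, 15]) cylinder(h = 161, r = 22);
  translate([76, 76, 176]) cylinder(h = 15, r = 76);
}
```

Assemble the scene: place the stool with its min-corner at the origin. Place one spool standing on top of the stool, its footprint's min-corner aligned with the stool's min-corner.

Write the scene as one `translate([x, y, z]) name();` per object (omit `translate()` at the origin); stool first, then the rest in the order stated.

stool();
translate([0, 0, 416]) spool();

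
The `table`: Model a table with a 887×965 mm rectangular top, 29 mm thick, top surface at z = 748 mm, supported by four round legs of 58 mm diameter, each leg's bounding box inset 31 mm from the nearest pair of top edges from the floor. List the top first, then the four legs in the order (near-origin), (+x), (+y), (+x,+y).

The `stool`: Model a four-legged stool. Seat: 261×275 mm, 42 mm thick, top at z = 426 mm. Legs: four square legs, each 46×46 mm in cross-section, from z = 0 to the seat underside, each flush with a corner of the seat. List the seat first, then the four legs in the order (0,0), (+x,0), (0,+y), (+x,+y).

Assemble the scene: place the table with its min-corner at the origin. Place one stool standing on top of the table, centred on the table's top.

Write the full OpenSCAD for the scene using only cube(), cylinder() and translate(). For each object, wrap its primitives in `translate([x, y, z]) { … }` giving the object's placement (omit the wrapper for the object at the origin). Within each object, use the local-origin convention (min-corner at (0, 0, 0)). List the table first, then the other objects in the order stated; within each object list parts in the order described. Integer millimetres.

translate([0, 0, 719]) cube([887, 965, 29]);
translate([60, 60, 0]) cylinder(h = 719, r = 29);
translate([827, 60, 0]) cylinder(h = 719, r = 29);
translate([60, 905, 0]) cylinder(h = 719, r = 29);
translate([827, 905, 0]) cylinder(h = 719, r = 29);
translate([313, 345, 748]) {
  translate([0, 0, 384]) cube([261, 275, 42]);
  cube([46, 46, 384]);
  translate([215, 0, 0]) cube([46, 46, 384]);
  translate([0, 229, 0]) cube([46, 46, 384]);
  translate([215, 229, 0]) cube([46, 46, 384]);
}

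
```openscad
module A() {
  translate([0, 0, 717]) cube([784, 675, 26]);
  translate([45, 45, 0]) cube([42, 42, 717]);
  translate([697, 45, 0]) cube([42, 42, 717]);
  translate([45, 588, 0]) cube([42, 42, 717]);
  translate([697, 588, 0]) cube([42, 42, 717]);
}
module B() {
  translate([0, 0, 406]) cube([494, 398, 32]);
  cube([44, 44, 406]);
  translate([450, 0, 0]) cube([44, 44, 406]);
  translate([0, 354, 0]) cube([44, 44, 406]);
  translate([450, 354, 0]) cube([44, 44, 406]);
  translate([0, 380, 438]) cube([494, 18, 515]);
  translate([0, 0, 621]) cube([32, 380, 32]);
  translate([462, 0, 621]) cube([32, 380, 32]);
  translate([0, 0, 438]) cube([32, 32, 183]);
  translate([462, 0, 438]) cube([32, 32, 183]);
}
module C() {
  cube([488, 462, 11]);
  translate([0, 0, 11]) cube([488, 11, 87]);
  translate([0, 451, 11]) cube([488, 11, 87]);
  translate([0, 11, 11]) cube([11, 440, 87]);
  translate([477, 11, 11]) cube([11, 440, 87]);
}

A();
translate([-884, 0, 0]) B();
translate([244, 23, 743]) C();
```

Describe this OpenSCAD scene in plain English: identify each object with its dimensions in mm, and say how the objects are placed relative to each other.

A is a table: top 784 mm (x) × 675 mm (y), 26 mm thick, upper face at z = 743 mm, on four 42×42 mm square legs, each inset 45 mm from the nearest pair of top edges, running from z = 0 to the bottom of the top.

B is a chair: 494×398 mm seat, 32 mm thick, top at z = 438 mm, on four 44 mm square corner legs flush with the seat edges. A 18 mm thick backrest slab spans the full seat width, extending 515 mm above the seat top, its back face flush with the seat's +y edge. Two armrests of 32×32 mm section run along each side from the seat's front edge to the front of the backrest, top faces 215 mm above the seat top and outer faces flush with the seat's x-edges; a 32×32 mm post under the front of each armrest stands on the seat at the front corner.

C is an open storage box with external size 488×462×98 mm and wall thickness 11 mm (the base is also 11 mm thick). The base covers the whole footprint; the four walls stand on the base, with the y-facing walls full-width and the x-facing walls fitting between their inner faces.

The chair is on the floor beside the table on its −x side. The open box is on top of the table.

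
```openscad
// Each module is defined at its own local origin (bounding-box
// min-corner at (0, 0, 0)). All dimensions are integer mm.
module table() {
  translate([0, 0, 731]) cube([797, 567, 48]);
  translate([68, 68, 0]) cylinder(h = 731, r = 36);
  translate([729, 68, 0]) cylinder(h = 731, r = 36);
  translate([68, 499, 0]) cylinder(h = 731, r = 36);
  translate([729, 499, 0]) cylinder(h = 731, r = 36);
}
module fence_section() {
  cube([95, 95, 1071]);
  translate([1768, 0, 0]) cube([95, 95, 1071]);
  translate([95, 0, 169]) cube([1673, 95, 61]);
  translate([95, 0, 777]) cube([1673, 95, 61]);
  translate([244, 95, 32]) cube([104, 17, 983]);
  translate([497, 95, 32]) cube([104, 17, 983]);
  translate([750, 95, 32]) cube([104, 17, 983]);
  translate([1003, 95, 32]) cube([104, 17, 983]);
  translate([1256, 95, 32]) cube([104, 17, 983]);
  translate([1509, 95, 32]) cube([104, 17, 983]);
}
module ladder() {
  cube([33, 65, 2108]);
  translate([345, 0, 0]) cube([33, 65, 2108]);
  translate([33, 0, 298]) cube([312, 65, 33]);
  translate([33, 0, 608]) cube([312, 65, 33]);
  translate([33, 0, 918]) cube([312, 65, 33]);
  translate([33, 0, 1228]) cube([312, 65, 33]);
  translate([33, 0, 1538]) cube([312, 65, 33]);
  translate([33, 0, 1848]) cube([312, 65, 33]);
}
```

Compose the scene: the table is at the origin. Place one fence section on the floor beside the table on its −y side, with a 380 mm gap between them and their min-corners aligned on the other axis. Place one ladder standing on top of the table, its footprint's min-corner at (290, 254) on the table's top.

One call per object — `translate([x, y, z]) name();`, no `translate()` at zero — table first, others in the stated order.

table();
translate([0, -492, 0]) fence_section();
translate([290, 254, 779]) ladder();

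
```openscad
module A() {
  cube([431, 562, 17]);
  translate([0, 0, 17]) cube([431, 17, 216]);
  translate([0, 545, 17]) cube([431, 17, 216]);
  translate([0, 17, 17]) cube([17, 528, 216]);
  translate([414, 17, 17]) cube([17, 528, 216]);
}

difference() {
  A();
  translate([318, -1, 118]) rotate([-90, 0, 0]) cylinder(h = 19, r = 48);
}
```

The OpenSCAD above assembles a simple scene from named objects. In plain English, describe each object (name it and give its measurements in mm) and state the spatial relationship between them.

A is an open storage box with external size 431×562×233 mm and wall thickness 17 mm (the base is also 17 mm thick). The base covers the whole footprint; the four walls stand on the base, with the y-facing walls full-width and the x-facing walls fitting between their inner faces.

The open box has a circular hole of radius 48 mm through its front wall, centred at (x = 318, z = 118).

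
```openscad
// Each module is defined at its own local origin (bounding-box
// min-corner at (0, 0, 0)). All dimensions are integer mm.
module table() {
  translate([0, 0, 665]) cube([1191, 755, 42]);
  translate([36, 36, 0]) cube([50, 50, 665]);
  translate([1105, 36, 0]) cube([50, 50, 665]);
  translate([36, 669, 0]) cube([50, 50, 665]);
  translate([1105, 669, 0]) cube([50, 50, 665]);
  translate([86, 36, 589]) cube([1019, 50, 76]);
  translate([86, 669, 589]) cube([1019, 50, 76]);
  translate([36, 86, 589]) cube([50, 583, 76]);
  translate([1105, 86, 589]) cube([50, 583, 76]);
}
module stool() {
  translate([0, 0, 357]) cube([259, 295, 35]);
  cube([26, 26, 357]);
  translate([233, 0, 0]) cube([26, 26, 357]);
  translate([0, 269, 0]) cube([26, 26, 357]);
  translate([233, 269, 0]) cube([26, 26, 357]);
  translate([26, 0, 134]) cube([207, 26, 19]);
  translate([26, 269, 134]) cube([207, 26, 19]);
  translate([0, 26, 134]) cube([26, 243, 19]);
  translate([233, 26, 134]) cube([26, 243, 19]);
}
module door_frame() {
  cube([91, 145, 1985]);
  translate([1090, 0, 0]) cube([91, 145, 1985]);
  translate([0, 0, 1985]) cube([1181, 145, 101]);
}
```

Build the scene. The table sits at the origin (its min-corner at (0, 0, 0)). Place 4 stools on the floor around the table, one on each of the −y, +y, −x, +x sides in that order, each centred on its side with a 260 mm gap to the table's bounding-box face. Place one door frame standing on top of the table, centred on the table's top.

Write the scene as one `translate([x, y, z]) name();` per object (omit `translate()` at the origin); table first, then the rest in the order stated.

table();
translate([466, -555, 0]) stool();
translate([466, 1015, 0]) stool();
translate([-519, 230, 0]) stool();
translate([1451, 230, 0]) stool();
translate([5, 305, 707]) door_frame();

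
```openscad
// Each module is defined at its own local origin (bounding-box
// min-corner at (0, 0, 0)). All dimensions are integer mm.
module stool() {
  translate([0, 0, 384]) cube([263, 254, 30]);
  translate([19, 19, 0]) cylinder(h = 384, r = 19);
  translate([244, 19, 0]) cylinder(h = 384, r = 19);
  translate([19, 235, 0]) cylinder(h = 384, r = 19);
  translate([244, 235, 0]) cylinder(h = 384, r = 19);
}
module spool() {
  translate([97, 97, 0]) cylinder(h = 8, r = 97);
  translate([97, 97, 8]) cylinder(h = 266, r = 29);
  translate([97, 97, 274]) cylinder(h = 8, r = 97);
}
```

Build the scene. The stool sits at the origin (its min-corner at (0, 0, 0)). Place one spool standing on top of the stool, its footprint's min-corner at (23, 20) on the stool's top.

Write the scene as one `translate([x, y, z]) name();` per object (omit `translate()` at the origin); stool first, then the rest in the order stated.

stool();
translate([23, 20, 414]) spool();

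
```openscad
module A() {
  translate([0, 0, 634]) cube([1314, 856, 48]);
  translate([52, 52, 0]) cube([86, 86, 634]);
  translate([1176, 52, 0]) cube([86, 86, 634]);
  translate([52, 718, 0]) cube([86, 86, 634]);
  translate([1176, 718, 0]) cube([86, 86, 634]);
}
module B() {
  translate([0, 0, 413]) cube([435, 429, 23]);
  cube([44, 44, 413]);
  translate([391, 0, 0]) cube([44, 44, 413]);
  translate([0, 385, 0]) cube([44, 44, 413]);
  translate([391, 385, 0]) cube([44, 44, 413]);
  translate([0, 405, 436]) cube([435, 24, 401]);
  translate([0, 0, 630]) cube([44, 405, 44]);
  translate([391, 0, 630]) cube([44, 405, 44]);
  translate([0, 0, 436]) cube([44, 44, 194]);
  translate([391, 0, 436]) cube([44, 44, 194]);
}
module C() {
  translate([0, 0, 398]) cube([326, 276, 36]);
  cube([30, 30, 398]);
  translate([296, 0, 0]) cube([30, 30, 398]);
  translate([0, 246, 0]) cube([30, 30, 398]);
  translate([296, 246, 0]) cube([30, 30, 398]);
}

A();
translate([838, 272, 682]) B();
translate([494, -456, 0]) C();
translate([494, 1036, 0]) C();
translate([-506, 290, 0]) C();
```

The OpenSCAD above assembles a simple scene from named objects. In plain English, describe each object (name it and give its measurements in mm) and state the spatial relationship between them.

A is a table with a 1314×856 mm rectangular top, 48 mm thick, top surface at z = 682 mm, supported by four 86×86 mm square legs, each inset 52 mm from the nearest pair of top edges, running from the floor.

B is a chair. The seat is a 435×429×23 mm slab with its top at z = 436 mm, on four 44×44 mm corner legs (flush with the seat edges, standing on z = 0). A flat backrest 24 mm thick, 401 mm tall, spans the full seat width and rises from the seat top along its +y edge, rear face flush with the rear of the seat. Two armrests of 44×44 mm section run along each side from the seat's front edge to the front of the backrest, top faces 238 mm above the seat top and outer faces flush with the seat's x-edges; a 44×44 mm post under the front of each armrest stands on the seat at the front corner.

C is a simple wooden stool: a rectangular seat 326 mm (x) by 276 mm (y), 36 mm thick, top face at z = 434 mm, on four square legs, each 30×30 mm in cross-section. The legs rest on z = 0, each flush with a corner of the seat.

The chair is on top of the table. Three stools sit around the table at the −y, +y, −x sides.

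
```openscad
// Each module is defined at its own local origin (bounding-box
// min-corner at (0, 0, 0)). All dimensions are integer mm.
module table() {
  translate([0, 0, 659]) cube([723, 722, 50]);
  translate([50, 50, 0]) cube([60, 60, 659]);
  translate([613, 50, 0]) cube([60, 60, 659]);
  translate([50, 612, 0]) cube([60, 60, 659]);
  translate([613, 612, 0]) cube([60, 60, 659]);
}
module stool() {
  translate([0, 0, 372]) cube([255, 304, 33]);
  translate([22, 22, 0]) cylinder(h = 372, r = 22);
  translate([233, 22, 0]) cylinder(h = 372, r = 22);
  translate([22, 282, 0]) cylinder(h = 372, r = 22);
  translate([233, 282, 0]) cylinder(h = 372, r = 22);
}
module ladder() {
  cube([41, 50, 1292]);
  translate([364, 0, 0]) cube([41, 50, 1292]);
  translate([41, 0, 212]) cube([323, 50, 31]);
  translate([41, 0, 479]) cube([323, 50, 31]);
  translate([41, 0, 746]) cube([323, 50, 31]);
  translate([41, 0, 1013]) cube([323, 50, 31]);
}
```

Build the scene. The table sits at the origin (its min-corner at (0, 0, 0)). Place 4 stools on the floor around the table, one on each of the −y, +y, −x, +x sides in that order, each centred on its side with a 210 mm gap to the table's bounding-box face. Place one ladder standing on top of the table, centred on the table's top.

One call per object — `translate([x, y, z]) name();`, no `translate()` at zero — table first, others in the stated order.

table();
translate([234, -514, 0]) stool();
translate([234, 932, 0]) stool();
translate([-465, 209, 0]) stool();
translate([933, 209, 0]) stool();
translate([159, 336, 709]) ladder();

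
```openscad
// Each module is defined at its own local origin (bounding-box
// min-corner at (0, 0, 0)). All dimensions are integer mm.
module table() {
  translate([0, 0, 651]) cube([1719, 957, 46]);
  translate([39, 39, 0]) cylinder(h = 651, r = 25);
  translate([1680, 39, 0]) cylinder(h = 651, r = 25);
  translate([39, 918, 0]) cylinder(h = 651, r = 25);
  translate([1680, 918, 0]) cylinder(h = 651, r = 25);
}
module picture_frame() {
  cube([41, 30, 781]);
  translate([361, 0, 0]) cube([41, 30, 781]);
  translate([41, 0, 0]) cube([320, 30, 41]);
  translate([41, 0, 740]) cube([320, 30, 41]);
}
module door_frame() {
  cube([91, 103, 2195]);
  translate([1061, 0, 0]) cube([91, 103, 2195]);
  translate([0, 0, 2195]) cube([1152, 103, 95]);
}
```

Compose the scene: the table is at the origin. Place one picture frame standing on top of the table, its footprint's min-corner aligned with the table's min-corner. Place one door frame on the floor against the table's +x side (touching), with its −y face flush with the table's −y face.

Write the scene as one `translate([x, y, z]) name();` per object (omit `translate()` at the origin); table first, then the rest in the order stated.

table();
translate([0, 0, 697]) picture_frame();
translate([1719, 0, 0]) door_frame();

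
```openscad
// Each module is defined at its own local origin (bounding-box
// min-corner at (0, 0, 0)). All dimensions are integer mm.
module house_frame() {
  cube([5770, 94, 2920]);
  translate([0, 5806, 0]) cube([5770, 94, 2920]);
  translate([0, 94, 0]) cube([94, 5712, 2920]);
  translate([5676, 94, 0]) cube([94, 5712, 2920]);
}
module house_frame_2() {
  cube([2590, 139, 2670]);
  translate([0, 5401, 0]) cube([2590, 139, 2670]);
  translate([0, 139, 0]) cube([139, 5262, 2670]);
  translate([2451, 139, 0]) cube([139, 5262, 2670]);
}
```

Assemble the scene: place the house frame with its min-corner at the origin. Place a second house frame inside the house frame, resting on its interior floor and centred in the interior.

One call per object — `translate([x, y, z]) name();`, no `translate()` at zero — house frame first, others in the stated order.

house_frame();
translate([1590, 180, 0]) house_frame_2();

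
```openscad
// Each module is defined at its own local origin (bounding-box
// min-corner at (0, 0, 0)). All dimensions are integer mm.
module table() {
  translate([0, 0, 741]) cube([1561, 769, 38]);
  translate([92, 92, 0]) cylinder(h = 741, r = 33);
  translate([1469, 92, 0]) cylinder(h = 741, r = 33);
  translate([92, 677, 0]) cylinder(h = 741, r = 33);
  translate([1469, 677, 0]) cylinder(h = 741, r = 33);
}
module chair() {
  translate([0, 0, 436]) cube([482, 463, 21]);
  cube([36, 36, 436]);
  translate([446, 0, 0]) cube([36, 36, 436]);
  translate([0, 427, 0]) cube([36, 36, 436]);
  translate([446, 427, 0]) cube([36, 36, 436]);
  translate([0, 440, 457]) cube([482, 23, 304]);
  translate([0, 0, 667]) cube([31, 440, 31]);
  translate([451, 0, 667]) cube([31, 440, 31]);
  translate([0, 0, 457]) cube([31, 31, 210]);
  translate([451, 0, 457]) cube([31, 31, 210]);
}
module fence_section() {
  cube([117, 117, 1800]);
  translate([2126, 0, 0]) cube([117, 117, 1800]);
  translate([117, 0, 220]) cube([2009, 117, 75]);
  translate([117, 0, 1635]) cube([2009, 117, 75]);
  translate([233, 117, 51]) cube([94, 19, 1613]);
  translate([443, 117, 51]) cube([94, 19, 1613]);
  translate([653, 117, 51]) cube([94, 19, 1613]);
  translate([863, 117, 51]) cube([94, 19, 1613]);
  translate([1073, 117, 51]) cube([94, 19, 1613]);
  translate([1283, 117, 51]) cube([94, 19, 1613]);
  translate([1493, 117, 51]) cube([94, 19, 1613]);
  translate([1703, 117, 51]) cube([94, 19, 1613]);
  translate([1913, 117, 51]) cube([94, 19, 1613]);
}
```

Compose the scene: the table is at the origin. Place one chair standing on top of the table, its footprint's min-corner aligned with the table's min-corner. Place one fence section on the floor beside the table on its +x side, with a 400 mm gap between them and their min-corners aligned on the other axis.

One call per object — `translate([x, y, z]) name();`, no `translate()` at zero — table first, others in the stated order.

table();
translate([0, 0, 779]) chair();
translate([1961, 0, 0]) fence_section();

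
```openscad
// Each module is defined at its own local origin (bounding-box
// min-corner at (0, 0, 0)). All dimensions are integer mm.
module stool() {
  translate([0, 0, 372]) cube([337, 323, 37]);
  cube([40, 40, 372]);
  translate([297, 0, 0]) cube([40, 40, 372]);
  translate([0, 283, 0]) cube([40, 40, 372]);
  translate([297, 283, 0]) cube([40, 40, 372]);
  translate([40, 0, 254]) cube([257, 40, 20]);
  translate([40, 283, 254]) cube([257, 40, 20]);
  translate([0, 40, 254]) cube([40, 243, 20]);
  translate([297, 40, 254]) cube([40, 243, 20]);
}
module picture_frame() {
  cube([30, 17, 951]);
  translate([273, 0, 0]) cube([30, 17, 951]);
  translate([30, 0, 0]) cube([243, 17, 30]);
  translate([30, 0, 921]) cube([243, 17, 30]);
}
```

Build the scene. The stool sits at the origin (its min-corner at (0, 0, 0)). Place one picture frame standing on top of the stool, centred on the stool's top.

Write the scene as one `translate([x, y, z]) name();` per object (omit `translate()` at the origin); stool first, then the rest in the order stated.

stool();
translate([17, 153, 409]) picture_frame();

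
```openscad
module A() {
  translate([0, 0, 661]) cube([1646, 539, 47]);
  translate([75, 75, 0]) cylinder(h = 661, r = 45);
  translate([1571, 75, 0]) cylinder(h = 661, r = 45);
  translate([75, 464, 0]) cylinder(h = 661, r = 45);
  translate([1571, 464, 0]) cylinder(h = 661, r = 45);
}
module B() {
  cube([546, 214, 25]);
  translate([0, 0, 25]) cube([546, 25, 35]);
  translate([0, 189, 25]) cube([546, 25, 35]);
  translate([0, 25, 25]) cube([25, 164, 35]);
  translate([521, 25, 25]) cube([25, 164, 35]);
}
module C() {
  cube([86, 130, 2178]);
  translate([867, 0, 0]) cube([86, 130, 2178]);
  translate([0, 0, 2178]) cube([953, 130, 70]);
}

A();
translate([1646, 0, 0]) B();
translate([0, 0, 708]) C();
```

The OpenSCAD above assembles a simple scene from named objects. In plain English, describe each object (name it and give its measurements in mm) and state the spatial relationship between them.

A is a rectangular dining table. The top is 1646×539×47 mm with its upper surface at z = 708 mm. It stands on four round legs of 90 mm diameter, each leg's bounding box inset 30 mm from the nearest pair of top edges, running from the floor to the underside of the top.

B is an open-topped rectangular box: outside dimensions 546×214×60 mm, with a uniform wall and base thickness of 25 mm. The base is a full 546×214 slab on the floor; four walls sit on top of the base. The front and back walls (the −y and +y sides) span the full width; the two side walls fit between them.

C is a door frame. The clear opening is 781 mm wide and 2178 mm high. Two 86 mm wide jambs, 130 mm deep, stand either side of the opening from the floor to the top of the opening. A 70 mm thick head sits across the top of both jambs, spanning the full outside width of the frame.

The open box is against the table's +x side, with their −y faces flush. The door frame is on top of the table.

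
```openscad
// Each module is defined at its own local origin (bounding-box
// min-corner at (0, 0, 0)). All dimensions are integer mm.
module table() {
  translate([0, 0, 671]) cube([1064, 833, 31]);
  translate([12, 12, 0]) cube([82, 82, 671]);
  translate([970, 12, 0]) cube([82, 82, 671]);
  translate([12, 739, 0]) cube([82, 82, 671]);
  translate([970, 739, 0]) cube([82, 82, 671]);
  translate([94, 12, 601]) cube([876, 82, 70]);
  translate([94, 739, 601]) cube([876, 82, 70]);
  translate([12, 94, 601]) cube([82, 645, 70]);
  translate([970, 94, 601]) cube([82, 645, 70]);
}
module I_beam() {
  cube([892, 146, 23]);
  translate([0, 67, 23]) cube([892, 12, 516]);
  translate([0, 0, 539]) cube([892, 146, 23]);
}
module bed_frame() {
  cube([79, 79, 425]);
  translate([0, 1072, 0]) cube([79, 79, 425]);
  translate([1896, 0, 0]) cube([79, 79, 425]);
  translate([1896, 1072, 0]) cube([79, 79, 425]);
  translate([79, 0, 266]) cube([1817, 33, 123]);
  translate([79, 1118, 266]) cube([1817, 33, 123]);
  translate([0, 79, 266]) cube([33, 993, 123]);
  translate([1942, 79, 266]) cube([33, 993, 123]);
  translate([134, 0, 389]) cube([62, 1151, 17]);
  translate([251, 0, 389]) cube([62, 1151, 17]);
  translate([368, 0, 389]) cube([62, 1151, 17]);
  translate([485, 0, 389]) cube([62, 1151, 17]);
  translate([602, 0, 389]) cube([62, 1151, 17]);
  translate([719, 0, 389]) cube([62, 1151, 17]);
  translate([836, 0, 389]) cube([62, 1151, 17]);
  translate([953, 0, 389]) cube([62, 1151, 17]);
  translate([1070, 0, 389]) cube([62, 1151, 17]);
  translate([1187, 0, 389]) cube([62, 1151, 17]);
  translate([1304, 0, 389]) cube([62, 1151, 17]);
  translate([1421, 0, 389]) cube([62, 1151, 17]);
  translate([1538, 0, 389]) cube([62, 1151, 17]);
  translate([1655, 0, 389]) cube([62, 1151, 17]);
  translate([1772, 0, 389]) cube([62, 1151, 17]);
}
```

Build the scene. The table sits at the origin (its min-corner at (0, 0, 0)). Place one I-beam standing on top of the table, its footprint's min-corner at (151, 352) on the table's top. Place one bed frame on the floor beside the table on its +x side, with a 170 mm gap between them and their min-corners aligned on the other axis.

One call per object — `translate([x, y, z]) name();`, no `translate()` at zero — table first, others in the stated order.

table();
translate([151, 352, 702]) I_beam();
translate([1234, 0, 0]) bed_frame();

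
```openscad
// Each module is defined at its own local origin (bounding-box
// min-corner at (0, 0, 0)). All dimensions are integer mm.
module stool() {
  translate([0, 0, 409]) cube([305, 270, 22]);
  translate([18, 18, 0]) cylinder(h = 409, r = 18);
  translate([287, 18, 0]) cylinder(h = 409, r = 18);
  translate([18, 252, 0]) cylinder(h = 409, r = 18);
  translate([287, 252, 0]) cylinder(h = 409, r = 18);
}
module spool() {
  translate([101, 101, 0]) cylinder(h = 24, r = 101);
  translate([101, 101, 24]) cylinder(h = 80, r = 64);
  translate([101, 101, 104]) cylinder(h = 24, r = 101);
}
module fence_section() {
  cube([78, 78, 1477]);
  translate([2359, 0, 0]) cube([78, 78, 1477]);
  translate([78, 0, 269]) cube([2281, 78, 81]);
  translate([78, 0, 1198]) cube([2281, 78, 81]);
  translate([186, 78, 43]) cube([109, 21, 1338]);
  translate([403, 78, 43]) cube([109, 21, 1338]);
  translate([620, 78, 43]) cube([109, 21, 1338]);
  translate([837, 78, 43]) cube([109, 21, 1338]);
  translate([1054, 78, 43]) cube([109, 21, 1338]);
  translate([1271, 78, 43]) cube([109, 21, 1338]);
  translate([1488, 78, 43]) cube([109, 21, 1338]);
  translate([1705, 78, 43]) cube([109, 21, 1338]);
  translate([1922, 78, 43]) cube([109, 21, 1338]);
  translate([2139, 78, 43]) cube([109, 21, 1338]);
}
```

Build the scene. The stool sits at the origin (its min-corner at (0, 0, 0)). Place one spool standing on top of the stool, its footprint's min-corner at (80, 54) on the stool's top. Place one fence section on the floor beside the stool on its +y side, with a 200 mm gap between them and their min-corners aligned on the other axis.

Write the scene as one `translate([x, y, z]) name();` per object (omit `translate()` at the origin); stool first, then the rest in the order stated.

stool();
translate([80, 54, 431]) spool();
translate([0, 470, 0]) fence_section();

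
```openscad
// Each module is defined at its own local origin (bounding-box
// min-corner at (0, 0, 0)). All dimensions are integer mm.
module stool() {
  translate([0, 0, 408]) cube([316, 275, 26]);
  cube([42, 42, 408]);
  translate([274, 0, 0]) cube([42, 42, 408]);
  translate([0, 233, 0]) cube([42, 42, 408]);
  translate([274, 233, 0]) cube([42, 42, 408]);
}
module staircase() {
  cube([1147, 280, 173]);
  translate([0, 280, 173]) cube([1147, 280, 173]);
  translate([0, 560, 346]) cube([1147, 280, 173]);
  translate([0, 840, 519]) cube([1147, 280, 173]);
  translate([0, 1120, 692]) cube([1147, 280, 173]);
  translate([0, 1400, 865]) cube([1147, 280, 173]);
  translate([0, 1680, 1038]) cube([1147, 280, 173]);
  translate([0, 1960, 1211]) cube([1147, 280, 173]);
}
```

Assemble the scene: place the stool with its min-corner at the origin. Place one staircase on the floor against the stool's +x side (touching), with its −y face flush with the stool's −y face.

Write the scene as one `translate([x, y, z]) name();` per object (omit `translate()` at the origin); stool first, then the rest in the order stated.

stool();
translate([316, 0, 0]) staircase();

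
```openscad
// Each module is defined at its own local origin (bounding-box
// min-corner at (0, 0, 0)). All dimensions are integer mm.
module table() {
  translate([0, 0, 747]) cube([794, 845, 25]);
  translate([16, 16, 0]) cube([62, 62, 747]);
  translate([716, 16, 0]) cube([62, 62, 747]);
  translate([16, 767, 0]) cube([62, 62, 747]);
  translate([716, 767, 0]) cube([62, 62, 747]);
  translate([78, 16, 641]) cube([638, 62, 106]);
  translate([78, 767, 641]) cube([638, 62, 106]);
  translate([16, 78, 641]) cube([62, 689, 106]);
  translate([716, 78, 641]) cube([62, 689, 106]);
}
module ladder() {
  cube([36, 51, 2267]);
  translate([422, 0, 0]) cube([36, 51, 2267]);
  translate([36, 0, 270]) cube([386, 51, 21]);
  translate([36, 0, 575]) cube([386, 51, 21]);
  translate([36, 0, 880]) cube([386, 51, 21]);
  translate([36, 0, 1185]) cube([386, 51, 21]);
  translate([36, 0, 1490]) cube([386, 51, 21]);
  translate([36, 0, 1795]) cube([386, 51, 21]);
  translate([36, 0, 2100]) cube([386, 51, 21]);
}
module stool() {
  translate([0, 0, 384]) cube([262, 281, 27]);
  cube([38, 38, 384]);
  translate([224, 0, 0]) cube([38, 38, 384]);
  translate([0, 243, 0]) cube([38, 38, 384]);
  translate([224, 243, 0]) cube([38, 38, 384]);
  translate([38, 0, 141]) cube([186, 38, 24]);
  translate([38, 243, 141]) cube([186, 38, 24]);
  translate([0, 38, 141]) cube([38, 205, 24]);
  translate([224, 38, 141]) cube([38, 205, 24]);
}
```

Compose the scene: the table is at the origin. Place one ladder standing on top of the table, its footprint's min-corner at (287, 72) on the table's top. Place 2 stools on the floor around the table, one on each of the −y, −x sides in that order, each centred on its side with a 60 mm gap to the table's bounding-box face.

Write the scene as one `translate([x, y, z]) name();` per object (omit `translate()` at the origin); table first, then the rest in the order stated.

table();
translate([287, 72, 772]) ladder();
translate([266, -341, 0]) stool();
translate([-322, 282, 0]) stool();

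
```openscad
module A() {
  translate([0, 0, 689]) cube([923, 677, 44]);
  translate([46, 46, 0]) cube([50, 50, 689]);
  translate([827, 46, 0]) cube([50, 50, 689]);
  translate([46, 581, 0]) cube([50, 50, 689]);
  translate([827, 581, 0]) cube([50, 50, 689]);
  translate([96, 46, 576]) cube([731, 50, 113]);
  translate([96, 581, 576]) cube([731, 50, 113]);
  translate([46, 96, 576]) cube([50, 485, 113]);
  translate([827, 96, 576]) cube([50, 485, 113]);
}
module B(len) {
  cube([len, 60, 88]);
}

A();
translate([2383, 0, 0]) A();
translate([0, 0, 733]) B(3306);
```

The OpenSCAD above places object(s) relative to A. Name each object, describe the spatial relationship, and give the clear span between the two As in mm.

A is a table. B is a beam. A beam spans the tops of two tables. The clear span between the two tables is 1460 mm.

Second table starts at x = 2383; first ends at x = 923; clear span = 2383 − 923 = 1460 mm.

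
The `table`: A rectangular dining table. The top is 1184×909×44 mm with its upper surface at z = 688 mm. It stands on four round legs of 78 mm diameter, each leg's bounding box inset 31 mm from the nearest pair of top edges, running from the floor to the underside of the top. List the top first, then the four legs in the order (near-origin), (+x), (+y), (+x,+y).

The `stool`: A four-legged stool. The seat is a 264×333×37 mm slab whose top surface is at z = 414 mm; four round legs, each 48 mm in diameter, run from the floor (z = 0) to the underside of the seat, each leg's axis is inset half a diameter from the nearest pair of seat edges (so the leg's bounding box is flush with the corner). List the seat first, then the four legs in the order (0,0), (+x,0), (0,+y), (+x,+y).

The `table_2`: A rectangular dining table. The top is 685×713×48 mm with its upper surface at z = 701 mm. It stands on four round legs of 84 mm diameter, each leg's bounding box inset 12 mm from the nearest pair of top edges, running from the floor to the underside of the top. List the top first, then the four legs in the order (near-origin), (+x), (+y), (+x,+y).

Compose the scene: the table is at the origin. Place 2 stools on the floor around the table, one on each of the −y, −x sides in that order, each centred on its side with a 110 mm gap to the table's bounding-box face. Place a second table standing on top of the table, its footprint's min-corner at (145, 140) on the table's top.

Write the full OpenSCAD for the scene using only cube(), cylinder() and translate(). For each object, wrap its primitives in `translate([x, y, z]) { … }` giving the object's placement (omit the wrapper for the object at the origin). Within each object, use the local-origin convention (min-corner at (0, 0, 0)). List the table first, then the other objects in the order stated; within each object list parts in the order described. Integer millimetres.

translate([0, 0, 644]) cube([1184, 909, 44]);
translate([70, 70, 0]) cylinder(h = 644, r = 39);
translate([1114, 70, 0]) cylinder(h = 644, r = 39);
translate([70, 839, 0]) cylinder(h = 644, r = 39);
translate([1114, 839, 0]) cylinder(h = 644, r = 39);
translate([460, -443, 0]) {
  translate([0, 0, 377]) cube([264, 333, 37]);
  translate([24, 24, 0]) cylinder(h = 377, r = 24);
  translate([240, 24, 0]) cylinder(h = 377, r = 24);
  translate([24, 309, 0]) cylinder(h = 377, r = 24);
  translate([240, 309, 0]) cylinder(h = 377, r = 24);
}
translate([-374, 288, 0]) {
  translate([0, 0, 377]) cube([264, 333, 37]);
  translate([24, 24, 0]) cylinder(h = 377, r = 24);
  translate([240, 24, 0]) cylinder(h = 377, r = 24);
  translate([24, 309, 0]) cylinder(h = 377, r = 24);
  translate([240, 309, 0]) cylinder(h = 377, r = 24);
}
translate([145, 140, 688]) {
  translate([0, 0, 653]) cube([685, 713, 48]);
  translate([54, 54, 0]) cylinder(h = 653, r = 42);
  translate([631, 54, 0]) cylinder(h = 653, r = 42);
  translate([54, 659, 0]) cylinder(h = 653, r = 42);
  translate([631, 659, 0]) cylinder(h = 653, r = 42);
}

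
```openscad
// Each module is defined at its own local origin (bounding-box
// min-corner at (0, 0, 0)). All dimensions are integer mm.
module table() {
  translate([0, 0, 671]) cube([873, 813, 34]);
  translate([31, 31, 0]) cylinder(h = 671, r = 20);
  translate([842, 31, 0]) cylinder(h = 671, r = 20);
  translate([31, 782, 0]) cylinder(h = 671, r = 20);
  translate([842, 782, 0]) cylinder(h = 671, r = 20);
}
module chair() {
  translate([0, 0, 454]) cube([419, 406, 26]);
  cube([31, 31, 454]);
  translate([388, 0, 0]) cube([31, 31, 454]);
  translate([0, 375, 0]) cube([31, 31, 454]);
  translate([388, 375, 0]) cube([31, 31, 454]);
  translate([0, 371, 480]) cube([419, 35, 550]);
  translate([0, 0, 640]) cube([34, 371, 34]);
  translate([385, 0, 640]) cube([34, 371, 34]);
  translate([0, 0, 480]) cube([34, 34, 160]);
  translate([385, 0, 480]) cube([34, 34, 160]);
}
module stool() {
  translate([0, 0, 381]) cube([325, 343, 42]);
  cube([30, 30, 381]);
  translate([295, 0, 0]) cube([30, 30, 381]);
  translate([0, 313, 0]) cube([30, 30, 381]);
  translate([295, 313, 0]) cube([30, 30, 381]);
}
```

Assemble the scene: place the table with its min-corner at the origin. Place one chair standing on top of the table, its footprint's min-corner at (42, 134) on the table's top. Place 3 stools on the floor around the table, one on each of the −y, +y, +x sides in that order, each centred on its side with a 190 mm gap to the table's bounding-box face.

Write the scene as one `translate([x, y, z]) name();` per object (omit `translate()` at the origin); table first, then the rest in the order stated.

table();
translate([42, 134, 705]) chair();
translate([274, -533, 0]) stool();
translate([274, 1003, 0]) stool();
translate([1063, 235, 0]) stool();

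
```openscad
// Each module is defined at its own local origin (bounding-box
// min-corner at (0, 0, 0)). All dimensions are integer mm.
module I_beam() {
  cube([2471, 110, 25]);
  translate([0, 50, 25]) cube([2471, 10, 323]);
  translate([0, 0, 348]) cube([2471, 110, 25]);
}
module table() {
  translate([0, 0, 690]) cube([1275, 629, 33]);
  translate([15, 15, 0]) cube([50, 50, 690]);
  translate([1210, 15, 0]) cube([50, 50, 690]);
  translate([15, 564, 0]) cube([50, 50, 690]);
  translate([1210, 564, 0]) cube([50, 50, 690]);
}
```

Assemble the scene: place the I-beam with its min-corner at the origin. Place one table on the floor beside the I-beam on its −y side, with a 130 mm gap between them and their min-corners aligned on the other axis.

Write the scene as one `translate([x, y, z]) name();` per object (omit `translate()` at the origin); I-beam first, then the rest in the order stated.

I_beam();
translate([0, -759, 0]) table();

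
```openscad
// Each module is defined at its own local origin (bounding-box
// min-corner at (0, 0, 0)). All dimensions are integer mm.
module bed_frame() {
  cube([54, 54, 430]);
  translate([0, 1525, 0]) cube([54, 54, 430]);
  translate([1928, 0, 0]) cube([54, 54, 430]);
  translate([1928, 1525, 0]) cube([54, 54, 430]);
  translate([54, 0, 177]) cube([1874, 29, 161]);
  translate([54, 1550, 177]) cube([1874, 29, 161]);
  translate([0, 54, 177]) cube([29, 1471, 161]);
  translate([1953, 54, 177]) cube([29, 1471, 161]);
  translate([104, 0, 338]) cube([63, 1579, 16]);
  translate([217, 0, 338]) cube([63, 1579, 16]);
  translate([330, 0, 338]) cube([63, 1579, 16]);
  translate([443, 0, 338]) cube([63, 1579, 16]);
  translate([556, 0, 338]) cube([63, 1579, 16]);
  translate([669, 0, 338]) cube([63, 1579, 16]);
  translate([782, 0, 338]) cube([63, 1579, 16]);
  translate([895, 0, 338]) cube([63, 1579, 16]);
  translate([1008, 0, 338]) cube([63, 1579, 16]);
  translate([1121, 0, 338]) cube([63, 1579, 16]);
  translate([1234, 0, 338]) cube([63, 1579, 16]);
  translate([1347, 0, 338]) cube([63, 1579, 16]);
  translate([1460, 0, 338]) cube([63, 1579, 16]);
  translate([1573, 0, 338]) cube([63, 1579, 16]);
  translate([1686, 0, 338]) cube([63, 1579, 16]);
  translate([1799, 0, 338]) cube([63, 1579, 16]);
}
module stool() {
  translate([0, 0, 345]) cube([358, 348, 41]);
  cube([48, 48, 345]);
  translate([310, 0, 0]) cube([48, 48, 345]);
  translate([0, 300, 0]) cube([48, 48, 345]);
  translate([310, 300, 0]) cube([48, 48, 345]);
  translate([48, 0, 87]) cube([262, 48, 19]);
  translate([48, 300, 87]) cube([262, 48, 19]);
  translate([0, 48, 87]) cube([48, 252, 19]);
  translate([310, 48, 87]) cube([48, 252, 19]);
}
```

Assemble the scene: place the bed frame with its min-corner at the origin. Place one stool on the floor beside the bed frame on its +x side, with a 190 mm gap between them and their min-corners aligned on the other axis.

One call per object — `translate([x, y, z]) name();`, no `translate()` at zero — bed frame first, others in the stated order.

bed_frame();
translate([2172, 0, 0]) stool();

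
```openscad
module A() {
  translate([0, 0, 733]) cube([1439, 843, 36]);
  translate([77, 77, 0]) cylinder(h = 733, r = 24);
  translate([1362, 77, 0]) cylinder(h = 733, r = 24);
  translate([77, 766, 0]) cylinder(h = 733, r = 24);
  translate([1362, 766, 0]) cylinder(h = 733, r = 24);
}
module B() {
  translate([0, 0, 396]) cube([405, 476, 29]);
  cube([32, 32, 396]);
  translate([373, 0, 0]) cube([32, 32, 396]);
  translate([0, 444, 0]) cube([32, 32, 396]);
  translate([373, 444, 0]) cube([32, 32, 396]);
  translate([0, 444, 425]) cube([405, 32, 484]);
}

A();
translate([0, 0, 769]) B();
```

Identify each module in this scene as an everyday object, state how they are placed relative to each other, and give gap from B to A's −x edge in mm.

A is a table. B is a chair. The chair is on top of the table. The gap from the chair to the table's −x edge is 0 mm.

The chair's min-x is at 0; the table's min-x is 0; gap = 0 mm.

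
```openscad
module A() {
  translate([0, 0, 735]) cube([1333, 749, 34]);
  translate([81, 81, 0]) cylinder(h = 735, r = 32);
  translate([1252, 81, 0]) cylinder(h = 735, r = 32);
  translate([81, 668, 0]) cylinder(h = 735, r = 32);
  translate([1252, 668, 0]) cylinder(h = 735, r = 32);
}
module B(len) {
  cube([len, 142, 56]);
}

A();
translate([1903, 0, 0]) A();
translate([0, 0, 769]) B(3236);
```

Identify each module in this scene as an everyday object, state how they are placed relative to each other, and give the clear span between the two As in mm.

Second table starts at x = 1903; first ends at x = 1333; clear span = 1903 − 1333 = 570 mm.

A is a table. B is a beam. A beam spans the tops of two tables. The clear span between the two tables is 570 mm.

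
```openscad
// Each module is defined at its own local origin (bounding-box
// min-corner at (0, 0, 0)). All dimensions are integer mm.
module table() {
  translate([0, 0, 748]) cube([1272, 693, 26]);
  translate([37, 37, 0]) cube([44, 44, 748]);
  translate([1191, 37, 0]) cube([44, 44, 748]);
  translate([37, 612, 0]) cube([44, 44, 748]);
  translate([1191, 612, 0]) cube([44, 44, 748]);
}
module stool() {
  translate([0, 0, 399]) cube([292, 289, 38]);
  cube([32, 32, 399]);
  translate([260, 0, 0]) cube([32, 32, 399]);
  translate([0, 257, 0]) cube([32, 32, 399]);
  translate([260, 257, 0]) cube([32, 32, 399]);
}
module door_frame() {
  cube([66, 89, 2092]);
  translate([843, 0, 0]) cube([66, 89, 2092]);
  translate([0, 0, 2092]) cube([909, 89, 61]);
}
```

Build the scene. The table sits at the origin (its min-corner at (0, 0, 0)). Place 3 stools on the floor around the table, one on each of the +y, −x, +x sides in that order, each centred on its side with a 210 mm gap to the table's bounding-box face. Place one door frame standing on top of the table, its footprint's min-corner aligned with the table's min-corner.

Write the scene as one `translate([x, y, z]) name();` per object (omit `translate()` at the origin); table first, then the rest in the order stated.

table();
translate([490, 903, 0]) stool();
translate([-502, 202, 0]) stool();
translate([1482, 202, 0]) stool();
translate([0, 0, 774]) door_frame();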